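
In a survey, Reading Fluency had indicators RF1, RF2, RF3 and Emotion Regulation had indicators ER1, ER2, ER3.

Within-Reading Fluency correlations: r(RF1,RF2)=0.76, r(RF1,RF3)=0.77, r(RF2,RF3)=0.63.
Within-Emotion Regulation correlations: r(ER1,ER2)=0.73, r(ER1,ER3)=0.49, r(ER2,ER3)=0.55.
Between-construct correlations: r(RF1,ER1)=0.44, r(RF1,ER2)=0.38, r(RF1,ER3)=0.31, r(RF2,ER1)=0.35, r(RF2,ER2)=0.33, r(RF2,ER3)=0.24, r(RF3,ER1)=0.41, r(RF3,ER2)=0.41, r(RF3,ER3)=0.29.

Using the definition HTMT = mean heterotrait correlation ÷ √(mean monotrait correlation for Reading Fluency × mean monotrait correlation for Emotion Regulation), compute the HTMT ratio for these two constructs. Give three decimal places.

0.539

Mean heterotrait r = 3.16/9 = 0.3511.
Mean within-RF = 2.16/3 = 0.7200; mean within-ER = 1.77/3 = 0.5900.
Geometric mean = √(0.7200 × 0.5900) = 0.6518.
HTMT = 0.3511 / 0.6518 = 0.539.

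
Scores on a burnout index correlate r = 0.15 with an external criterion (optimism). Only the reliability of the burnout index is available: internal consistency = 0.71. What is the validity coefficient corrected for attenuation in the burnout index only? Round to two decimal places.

Single correction: r_c = r_obs / √r_xx = 0.15 / √0.71 = 0.15 / 0.8426 ≈ 0.18.

0.18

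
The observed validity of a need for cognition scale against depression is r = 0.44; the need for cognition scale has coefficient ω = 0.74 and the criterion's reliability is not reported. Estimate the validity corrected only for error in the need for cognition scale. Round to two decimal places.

Single correction: r_c = r_obs / √r_xx = 0.44 / √0.74 = 0.44 / 0.8602 ≈ 0.51.

0.51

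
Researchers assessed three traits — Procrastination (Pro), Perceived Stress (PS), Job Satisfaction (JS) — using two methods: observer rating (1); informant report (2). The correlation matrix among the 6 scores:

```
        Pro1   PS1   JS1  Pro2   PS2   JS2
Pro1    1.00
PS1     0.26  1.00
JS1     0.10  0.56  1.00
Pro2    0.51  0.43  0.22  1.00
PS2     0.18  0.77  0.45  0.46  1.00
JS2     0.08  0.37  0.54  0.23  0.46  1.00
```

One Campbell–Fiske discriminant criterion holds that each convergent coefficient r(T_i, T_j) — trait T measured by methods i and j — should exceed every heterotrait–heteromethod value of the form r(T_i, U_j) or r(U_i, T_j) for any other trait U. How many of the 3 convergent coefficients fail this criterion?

0

Each convergent coefficient versus the relevant comparison correlations:
Pro (methods 1·2): 0.51 vs {0.18, 0.43, 0.08, 0.22} → pass.
PS (methods 1·2): 0.77 vs {0.43, 0.18, 0.37, 0.45} → pass.
JS (methods 1·2): 0.54 vs {0.22, 0.08, 0.45, 0.37} → pass.
0 of 3 fail.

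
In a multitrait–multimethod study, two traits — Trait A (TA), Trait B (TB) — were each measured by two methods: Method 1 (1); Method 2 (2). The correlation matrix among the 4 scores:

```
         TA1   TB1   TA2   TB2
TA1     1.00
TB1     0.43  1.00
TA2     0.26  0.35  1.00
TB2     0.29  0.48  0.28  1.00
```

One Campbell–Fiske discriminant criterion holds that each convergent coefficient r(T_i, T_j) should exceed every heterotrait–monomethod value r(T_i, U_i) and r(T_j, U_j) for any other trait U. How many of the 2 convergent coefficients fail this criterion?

Checking each validity diagonal entry against its comparison values:
TA (methods 1·2): 0.26 vs {0.43, 0.28} → fail.
TB (methods 1·2): 0.48 vs {0.43, 0.28} → pass.
1 of 2 fail.

1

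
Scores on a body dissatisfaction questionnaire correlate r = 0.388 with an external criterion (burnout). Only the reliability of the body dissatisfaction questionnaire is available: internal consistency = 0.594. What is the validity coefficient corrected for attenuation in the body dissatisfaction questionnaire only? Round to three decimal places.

0.503

Single correction: r_c = r_obs / √r_xx = 0.388 / √0.594 = 0.388 / 0.7707 ≈ 0.503.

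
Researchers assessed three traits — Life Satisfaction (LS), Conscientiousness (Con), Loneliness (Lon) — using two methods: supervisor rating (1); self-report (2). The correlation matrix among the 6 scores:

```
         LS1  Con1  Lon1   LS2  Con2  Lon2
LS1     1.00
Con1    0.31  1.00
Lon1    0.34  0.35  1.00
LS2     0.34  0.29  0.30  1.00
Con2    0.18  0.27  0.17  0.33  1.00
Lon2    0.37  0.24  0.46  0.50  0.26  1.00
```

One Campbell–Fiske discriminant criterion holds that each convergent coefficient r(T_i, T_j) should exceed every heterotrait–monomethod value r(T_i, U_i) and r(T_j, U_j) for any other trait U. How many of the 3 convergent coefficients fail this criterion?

Checking each validity diagonal entry against its comparison values:
LS (methods 1·2): 0.34 vs {0.31, 0.33, 0.34, 0.50} → fail.
Con (methods 1·2): 0.27 vs {0.31, 0.33, 0.35, 0.26} → fail.
Lon (methods 1·2): 0.46 vs {0.34, 0.50, 0.35, 0.26} → fail.
3 of 3 fail.

3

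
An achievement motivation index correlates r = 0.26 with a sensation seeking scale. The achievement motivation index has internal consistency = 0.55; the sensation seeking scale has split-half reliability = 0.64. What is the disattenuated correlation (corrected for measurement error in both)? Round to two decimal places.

r_true = r_obs / √(r_xx · r_yy) = 0.26 / √(0.55 × 0.64) = 0.26 / √0.3520 = 0.26 / 0.5933 ≈ 0.44.

0.44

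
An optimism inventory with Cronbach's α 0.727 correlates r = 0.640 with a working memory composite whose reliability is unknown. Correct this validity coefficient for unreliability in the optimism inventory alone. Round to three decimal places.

0.751

Single correction: r_c = r_obs / √r_xx = 0.640 / √0.727 = 0.640 / 0.8526 ≈ 0.751.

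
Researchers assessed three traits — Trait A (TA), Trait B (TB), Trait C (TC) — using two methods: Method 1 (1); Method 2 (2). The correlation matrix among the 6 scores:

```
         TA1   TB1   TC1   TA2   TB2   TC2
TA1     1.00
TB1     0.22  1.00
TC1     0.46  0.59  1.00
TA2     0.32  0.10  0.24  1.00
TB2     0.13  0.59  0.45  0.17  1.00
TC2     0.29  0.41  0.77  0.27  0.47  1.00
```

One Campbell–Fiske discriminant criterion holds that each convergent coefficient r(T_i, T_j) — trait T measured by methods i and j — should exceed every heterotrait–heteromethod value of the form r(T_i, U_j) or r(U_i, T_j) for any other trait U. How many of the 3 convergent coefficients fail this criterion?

0

Checking each validity diagonal entry against its comparison values:
TA (methods 1·2): 0.32 vs {0.13, 0.10, 0.29, 0.24} → pass.
TB (methods 1·2): 0.59 vs {0.10, 0.13, 0.41, 0.45} → pass.
TC (methods 1·2): 0.77 vs {0.24, 0.29, 0.45, 0.41} → pass.
0 of 3 fail.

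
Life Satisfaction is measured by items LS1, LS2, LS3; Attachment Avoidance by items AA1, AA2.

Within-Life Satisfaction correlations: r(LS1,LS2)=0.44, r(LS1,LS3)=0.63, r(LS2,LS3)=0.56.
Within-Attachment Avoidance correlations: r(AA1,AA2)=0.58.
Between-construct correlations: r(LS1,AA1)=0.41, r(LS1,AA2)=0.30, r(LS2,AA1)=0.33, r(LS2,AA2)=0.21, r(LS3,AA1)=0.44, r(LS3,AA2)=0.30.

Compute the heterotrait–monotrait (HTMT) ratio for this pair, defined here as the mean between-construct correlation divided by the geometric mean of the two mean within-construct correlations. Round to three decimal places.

Mean heterotrait r = 1.99/6 = 0.3317.
Mean within-LS = 1.63/3 = 0.5433; mean within-AA = 0.58/1 = 0.5800.
Geometric mean = √(0.5433 × 0.5800) = 0.5614.
HTMT = 0.3317 / 0.5614 = 0.591.

0.591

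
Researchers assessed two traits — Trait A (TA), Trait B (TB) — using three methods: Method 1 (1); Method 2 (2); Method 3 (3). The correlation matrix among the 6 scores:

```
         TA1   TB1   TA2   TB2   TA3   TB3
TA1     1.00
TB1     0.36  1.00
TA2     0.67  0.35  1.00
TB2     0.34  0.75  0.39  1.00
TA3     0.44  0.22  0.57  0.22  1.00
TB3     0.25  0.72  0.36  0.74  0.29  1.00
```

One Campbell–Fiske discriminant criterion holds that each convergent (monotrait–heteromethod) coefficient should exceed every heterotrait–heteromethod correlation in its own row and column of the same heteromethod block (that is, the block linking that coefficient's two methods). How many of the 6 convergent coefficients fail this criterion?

Each convergent coefficient versus the relevant comparison correlations:
TA (methods 1·2): 0.67 vs {0.34, 0.35} → pass.
TA (methods 1·3): 0.44 vs {0.25, 0.22} → pass.
TA (methods 2·3): 0.57 vs {0.36, 0.22} → pass.
TB (methods 1·2): 0.75 vs {0.35, 0.34} → pass.
TB (methods 1·3): 0.72 vs {0.22, 0.25} → pass.
TB (methods 2·3): 0.74 vs {0.22, 0.36} → pass.
0 of 6 fail.

0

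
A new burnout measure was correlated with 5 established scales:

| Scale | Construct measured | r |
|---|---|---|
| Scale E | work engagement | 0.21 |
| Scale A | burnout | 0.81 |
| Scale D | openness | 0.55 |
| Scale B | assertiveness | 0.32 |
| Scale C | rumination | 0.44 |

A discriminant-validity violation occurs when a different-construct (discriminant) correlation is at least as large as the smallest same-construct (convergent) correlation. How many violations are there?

Convergent (same construct = burnout): Scale A.
Smallest convergent = 0.81. Discriminant values: 0.21, 0.55, 0.32, 0.44; count ≥ 0.81 → 0.

0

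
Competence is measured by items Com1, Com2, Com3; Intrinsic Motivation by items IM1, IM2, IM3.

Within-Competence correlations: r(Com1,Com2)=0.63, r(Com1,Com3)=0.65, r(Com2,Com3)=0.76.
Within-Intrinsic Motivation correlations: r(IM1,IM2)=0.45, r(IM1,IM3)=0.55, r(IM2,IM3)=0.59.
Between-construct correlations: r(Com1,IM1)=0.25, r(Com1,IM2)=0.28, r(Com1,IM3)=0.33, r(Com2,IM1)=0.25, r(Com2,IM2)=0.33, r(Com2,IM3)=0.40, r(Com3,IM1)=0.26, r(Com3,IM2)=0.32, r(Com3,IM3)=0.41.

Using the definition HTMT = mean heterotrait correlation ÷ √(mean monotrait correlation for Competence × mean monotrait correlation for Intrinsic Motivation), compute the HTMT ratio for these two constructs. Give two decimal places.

Between-construct mean = 2.83/9 = 0.3144.
Mean within-Com = 2.04/3 = 0.6800; mean within-IM = 1.59/3 = 0.5300.
Geometric mean = √(0.6800 × 0.5300) = 0.6003.
HTMT = 0.3144 / 0.6003 = 0.52.

0.52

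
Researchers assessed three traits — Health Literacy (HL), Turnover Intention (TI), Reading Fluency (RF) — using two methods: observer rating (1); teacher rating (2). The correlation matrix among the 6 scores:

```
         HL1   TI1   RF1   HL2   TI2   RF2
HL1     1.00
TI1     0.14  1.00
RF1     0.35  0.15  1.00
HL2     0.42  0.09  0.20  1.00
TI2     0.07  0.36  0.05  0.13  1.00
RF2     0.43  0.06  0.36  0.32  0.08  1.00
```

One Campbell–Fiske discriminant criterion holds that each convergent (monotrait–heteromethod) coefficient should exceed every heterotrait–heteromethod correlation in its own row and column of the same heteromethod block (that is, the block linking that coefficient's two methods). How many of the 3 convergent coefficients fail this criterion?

2

Convergent coefficients and their comparison sets:
HL (methods 1·2): 0.42 vs {0.07, 0.09, 0.43, 0.20} → fail.
TI (methods 1·2): 0.36 vs {0.09, 0.07, 0.06, 0.05} → pass.
RF (methods 1·2): 0.36 vs {0.20, 0.43, 0.05, 0.06} → fail.
2 of 3 fail.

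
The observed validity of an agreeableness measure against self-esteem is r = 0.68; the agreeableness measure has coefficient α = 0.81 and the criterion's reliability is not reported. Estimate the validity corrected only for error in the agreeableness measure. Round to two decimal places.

0.76

Single correction: r_c = r_obs / √r_xx = 0.68 / √0.81 = 0.68 / 0.9000 ≈ 0.76.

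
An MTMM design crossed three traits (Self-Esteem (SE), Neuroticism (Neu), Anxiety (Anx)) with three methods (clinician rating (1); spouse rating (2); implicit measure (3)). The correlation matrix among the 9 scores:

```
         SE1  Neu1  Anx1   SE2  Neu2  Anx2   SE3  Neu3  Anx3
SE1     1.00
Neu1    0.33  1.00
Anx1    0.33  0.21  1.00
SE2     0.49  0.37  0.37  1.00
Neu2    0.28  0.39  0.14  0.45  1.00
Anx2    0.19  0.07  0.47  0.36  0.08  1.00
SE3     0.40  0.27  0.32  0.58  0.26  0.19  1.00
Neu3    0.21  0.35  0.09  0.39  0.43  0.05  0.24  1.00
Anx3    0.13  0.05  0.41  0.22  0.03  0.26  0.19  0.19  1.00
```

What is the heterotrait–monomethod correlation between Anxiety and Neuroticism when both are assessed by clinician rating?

0.21

Different traits, same method: r(Anx1, Neu1) = 0.21.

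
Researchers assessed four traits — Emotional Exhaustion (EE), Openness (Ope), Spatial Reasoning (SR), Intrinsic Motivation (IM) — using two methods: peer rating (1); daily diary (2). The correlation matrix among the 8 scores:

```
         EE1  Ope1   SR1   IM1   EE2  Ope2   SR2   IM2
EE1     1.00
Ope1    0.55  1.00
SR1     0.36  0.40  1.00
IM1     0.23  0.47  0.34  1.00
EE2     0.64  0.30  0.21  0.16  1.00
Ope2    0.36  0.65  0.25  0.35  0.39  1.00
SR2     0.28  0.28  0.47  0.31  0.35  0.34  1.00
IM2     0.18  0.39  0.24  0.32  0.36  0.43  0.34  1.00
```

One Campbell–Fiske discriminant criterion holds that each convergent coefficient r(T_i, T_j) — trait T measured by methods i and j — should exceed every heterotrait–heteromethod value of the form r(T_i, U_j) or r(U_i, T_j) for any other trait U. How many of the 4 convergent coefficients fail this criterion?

Convergent coefficients and their comparison sets:
EE (methods 1·2): 0.64 vs {0.36, 0.30, 0.28, 0.21, 0.18, 0.16} → pass.
Ope (methods 1·2): 0.65 vs {0.30, 0.36, 0.28, 0.25, 0.39, 0.35} → pass.
SR (methods 1·2): 0.47 vs {0.21, 0.28, 0.25, 0.28, 0.24, 0.31} → pass.
IM (methods 1·2): 0.32 vs {0.16, 0.18, 0.35, 0.39, 0.31, 0.24} → fail.
1 of 4 fail.

1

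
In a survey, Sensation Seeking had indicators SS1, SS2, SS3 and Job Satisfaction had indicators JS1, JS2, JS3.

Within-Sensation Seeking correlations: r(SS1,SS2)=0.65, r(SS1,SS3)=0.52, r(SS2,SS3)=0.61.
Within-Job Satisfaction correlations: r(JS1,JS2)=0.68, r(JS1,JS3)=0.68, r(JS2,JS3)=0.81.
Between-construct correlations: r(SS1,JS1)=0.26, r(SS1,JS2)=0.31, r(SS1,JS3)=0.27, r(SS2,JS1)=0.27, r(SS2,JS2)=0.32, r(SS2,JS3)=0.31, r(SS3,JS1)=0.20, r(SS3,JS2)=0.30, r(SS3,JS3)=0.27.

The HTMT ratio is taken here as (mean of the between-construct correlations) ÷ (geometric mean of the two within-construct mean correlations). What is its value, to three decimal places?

0.426

Mean heterotrait r = 2.51/9 = 0.2789.
Mean within-SS = 1.78/3 = 0.5933; mean within-JS = 2.17/3 = 0.7233.
Geometric mean = √(0.5933 × 0.7233) = 0.6551.
HTMT = 0.2789 / 0.6551 = 0.426.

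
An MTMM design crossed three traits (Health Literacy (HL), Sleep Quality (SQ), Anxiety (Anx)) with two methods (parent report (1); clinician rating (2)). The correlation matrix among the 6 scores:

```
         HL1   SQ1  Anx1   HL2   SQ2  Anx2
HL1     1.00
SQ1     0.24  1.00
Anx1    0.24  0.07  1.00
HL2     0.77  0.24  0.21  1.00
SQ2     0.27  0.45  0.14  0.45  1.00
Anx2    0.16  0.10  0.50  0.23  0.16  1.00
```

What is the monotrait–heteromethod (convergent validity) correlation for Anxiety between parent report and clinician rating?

Same trait (Anx), different methods: r(Anx1, Anx2) = 0.50.

0.50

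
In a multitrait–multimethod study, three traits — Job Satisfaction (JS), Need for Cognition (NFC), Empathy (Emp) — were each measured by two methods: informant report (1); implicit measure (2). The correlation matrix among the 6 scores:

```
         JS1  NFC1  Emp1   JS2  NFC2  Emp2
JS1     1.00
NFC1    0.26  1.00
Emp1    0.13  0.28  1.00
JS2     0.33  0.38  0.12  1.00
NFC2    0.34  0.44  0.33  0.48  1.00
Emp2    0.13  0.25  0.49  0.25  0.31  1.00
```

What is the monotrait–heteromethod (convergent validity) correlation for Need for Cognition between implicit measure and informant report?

0.44

Same trait (NFC), different methods: r(NFC2, NFC1) = 0.44.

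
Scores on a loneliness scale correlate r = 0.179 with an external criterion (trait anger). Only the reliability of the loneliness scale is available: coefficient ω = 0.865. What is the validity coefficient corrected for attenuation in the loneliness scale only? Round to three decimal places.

Single correction: r_c = r_obs / √r_xx = 0.179 / √0.865 = 0.179 / 0.9301 ≈ 0.192.

0.192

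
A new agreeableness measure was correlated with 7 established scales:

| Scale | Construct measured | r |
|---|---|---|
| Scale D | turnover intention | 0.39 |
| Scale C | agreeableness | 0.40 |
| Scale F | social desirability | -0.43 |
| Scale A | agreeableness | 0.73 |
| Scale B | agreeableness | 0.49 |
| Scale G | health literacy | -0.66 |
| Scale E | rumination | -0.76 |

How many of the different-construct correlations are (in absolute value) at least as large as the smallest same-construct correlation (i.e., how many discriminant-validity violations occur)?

Convergent (same construct = agreeableness): Scale C, Scale A, Scale B.
Smallest convergent = 0.40. Discriminant |r|: 0.39, 0.43, 0.66, 0.76; count ≥ 0.40 → 3.

3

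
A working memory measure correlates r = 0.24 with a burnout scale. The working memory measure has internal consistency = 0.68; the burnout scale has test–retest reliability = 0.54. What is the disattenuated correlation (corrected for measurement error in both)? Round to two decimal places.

0.40

r_true = r_obs / √(r_xx · r_yy) = 0.24 / √(0.68 × 0.54) = 0.24 / √0.3672 = 0.24 / 0.6060 ≈ 0.40.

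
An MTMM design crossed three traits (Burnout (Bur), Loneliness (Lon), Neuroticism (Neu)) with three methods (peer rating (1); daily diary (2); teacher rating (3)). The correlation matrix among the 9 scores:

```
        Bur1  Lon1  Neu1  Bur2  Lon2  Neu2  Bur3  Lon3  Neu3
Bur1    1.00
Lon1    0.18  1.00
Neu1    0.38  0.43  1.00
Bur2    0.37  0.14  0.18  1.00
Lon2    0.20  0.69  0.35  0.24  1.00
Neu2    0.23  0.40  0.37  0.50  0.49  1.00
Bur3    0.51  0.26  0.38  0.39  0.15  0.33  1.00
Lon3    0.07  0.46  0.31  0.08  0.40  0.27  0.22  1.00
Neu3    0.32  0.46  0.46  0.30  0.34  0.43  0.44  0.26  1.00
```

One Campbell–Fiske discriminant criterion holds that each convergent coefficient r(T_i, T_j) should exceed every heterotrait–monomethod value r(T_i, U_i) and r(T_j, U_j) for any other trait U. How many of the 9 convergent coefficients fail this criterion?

Checking each validity diagonal entry against its comparison values:
Bur (methods 1·2): 0.37 vs {0.18, 0.24, 0.38, 0.50} → fail.
Bur (methods 1·3): 0.51 vs {0.18, 0.22, 0.38, 0.44} → pass.
Bur (methods 2·3): 0.39 vs {0.24, 0.22, 0.50, 0.44} → fail.
Lon (methods 1·2): 0.69 vs {0.18, 0.24, 0.43, 0.49} → pass.
Lon (methods 1·3): 0.46 vs {0.18, 0.22, 0.43, 0.26} → pass.
Lon (methods 2·3): 0.40 vs {0.24, 0.22, 0.49, 0.26} → fail.
Neu (methods 1·2): 0.37 vs {0.38, 0.50, 0.43, 0.49} → fail.
Neu (methods 1·3): 0.46 vs {0.38, 0.44, 0.43, 0.26} → pass.
Neu (methods 2·3): 0.43 vs {0.50, 0.44, 0.49, 0.26} → fail.
5 of 9 fail.

5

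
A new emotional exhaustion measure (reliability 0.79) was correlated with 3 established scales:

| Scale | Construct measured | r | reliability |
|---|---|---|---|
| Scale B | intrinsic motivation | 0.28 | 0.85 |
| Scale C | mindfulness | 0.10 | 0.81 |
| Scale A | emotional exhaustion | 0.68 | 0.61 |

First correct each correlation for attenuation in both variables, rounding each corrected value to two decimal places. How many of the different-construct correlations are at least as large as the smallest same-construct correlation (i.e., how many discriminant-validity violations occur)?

Disattenuated r (r / √(r_scale · r_new)):
  Scale B (disc): 0.28 / √(0.85·0.79) = 0.34
  Scale C (disc): 0.10 / √(0.81·0.79) = 0.13
  Scale A (conv): 0.68 / √(0.61·0.79) = 0.98
Smallest convergent = 0.98. Discriminant values: 0.34, 0.13; count ≥ 0.98 → 0.

0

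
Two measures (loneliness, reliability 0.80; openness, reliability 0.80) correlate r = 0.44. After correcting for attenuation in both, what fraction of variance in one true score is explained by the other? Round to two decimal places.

Disattenuated r = 0.44 / √(0.80 × 0.80) = 0.44 / 0.8000 = 0.5500.
Shared true-score variance = 0.5500² = 0.3025 ≈ 0.30.

0.30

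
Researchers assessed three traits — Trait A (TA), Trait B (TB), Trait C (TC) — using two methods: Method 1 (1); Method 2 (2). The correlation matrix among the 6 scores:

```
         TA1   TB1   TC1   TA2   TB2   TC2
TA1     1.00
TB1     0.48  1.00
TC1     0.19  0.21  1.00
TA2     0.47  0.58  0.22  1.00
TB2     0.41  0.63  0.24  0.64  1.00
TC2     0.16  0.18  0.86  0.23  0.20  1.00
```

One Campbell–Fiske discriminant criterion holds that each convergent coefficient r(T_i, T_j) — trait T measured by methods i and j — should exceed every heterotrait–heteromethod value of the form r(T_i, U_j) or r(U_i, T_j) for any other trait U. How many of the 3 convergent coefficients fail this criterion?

1

Convergent coefficients and their comparison sets:
TA (methods 1·2): 0.47 vs {0.41, 0.58, 0.16, 0.22} → fail.
TB (methods 1·2): 0.63 vs {0.58, 0.41, 0.18, 0.24} → pass.
TC (methods 1·2): 0.86 vs {0.22, 0.16, 0.24, 0.18} → pass.
1 of 3 fail.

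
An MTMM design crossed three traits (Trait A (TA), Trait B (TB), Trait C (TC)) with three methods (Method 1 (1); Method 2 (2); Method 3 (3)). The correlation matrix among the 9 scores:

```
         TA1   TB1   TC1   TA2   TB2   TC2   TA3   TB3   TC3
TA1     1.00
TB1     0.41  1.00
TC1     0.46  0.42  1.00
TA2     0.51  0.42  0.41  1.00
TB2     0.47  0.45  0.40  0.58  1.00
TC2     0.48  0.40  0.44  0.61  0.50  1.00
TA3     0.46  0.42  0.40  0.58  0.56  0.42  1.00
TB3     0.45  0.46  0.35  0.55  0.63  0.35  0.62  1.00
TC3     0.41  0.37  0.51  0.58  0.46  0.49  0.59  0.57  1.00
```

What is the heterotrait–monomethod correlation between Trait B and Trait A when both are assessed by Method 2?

Different traits, same method: r(TB2, TA2) = 0.58.

0.58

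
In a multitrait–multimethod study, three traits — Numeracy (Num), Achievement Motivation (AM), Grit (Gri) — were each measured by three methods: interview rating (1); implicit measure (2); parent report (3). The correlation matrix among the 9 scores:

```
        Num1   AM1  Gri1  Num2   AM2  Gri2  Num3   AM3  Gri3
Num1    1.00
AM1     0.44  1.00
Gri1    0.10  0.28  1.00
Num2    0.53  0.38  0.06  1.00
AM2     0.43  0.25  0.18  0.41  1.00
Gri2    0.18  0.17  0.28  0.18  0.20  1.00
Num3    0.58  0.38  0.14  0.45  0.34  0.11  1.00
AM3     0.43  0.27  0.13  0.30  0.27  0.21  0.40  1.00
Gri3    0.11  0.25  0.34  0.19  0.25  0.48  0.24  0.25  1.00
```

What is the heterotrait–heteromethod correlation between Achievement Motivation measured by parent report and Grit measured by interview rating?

Different traits and methods: r(AM3, Gri1) = 0.13.

0.13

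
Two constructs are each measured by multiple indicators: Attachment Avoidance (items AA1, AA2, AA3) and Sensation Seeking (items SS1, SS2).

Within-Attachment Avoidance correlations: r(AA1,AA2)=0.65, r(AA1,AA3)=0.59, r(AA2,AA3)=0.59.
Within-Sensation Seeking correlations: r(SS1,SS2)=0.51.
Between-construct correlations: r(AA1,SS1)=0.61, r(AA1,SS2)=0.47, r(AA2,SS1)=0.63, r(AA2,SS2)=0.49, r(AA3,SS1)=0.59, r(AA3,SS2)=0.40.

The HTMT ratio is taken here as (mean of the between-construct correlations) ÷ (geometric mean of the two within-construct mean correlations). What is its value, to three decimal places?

Between-construct mean = 3.19/6 = 0.5317.
Mean within-AA = 1.83/3 = 0.6100; mean within-SS = 0.51/1 = 0.5100.
Geometric mean = √(0.6100 × 0.5100) = 0.5578.
HTMT = 0.5317 / 0.5578 = 0.953.

0.953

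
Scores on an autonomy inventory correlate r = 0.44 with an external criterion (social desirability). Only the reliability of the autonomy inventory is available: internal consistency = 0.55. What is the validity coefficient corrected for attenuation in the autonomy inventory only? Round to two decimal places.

0.59

Single correction: r_c = r_obs / √r_xx = 0.44 / √0.55 = 0.44 / 0.7416 ≈ 0.59.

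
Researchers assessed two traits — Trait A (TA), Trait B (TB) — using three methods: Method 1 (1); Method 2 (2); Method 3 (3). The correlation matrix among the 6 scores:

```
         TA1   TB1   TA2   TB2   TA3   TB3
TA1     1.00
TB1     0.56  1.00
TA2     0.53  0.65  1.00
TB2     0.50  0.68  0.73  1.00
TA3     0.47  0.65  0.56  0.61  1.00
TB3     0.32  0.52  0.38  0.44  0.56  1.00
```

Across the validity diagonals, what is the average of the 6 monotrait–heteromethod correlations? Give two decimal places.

Convergent values: 0.53, 0.47, 0.56, 0.68, 0.52, 0.44; mean = 3.20/6 = 0.53.

0.53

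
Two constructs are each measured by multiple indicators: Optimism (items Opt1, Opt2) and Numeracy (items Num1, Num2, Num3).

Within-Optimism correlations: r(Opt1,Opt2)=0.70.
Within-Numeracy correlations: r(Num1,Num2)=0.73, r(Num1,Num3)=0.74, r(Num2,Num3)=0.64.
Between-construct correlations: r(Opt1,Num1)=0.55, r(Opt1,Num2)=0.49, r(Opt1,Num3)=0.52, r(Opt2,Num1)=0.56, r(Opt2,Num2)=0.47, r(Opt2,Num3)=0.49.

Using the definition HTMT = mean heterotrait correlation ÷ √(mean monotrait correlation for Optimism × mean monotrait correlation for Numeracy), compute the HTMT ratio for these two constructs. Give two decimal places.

0.73

Between-construct mean = 3.08/6 = 0.5133.
Mean within-Opt = 0.70/1 = 0.7000; mean within-Num = 2.11/3 = 0.7033.
Geometric mean = √(0.7000 × 0.7033) = 0.7016.
HTMT = 0.5133 / 0.7016 = 0.73.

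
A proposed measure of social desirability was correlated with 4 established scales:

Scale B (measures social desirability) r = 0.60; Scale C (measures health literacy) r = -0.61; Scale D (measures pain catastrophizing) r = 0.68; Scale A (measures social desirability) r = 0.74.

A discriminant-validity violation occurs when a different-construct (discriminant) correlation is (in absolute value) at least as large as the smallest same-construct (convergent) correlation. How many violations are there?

Convergent (same construct = social desirability): Scale B, Scale A.
Smallest convergent = 0.60. Discriminant |r|: 0.61, 0.68; count ≥ 0.60 → 2.

2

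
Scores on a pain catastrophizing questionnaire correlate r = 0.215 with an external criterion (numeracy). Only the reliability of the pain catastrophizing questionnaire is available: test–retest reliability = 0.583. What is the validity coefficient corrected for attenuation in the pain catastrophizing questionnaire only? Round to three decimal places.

0.282

Single correction: r_c = r_obs / √r_xx = 0.215 / √0.583 = 0.215 / 0.7635 ≈ 0.282.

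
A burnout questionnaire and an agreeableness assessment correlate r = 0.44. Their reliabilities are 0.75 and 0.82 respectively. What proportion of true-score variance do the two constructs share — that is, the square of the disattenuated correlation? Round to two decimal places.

Disattenuated r = 0.44 / √(0.75 × 0.82) = 0.44 / 0.7842 = 0.5611.
Shared true-score variance = 0.5611² = 0.3148 ≈ 0.31.

0.31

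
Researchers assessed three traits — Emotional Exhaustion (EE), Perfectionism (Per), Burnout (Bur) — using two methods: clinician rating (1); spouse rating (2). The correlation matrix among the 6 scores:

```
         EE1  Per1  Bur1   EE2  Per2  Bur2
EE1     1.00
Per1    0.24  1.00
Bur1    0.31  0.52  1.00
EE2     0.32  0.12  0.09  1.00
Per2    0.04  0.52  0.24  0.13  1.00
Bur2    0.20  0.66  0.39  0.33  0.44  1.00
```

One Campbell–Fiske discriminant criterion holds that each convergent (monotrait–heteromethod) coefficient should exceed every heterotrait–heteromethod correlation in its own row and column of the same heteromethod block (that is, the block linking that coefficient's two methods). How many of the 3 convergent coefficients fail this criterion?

Checking each validity diagonal entry against its comparison values:
EE (methods 1·2): 0.32 vs {0.04, 0.12, 0.20, 0.09} → pass.
Per (methods 1·2): 0.52 vs {0.12, 0.04, 0.66, 0.24} → fail.
Bur (methods 1·2): 0.39 vs {0.09, 0.20, 0.24, 0.66} → fail.
2 of 3 fail.

2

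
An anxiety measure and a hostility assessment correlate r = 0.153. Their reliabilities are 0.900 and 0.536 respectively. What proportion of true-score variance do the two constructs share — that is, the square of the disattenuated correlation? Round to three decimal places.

Disattenuated r = 0.153 / √(0.900 × 0.536) = 0.153 / 0.6946 = 0.2203.
Shared true-score variance = 0.2203² = 0.0485 ≈ 0.049.

0.049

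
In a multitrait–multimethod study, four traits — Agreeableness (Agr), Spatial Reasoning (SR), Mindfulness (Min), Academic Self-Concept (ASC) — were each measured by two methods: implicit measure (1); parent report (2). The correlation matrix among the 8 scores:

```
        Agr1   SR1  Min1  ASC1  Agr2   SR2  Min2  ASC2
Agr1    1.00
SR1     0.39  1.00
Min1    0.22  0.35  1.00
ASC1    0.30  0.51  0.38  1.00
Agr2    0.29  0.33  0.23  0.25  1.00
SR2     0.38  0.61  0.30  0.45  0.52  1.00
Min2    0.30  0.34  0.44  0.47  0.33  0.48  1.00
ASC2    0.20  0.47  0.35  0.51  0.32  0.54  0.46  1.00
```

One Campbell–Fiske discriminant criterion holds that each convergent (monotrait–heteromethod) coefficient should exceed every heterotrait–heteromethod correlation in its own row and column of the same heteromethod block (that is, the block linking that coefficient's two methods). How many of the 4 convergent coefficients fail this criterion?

Checking each validity diagonal entry against its comparison values:
Agr (methods 1·2): 0.29 vs {0.38, 0.33, 0.30, 0.23, 0.20, 0.25} → fail.
SR (methods 1·2): 0.61 vs {0.33, 0.38, 0.34, 0.30, 0.47, 0.45} → pass.
Min (methods 1·2): 0.44 vs {0.23, 0.30, 0.30, 0.34, 0.35, 0.47} → fail.
ASC (methods 1·2): 0.51 vs {0.25, 0.20, 0.45, 0.47, 0.47, 0.35} → pass.
2 of 4 fail.

2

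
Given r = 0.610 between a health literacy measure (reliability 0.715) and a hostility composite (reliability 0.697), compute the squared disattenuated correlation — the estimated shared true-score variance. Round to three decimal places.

Disattenuated r = 0.610 / √(0.715 × 0.697) = 0.610 / 0.7059 = 0.8641.
Shared true-score variance = 0.8641² = 0.7467 ≈ 0.747.

0.747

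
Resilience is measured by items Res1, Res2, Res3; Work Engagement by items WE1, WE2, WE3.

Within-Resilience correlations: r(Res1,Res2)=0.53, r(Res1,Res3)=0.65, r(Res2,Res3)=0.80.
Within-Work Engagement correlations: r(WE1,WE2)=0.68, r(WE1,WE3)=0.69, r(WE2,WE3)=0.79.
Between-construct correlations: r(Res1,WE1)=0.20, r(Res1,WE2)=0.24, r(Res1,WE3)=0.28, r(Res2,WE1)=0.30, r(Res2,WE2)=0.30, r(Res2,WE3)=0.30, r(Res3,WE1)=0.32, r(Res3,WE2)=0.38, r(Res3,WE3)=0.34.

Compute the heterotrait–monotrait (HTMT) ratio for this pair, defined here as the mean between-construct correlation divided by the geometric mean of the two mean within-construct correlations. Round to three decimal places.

0.429

Mean heterotrait r = 2.66/9 = 0.2956.
Mean within-Res = 1.98/3 = 0.6600; mean within-WE = 2.16/3 = 0.7200.
Geometric mean = √(0.6600 × 0.7200) = 0.6893.
HTMT = 0.2956 / 0.6893 = 0.429.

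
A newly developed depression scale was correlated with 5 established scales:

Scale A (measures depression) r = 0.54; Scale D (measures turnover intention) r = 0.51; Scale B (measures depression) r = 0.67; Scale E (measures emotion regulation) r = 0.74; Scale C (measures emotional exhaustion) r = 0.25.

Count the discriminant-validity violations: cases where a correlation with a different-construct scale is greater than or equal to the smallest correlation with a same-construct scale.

Convergent (same construct = depression): Scale A, Scale B.
Smallest convergent = 0.54. Discriminant values: 0.51, 0.74, 0.25; count ≥ 0.54 → 1.

1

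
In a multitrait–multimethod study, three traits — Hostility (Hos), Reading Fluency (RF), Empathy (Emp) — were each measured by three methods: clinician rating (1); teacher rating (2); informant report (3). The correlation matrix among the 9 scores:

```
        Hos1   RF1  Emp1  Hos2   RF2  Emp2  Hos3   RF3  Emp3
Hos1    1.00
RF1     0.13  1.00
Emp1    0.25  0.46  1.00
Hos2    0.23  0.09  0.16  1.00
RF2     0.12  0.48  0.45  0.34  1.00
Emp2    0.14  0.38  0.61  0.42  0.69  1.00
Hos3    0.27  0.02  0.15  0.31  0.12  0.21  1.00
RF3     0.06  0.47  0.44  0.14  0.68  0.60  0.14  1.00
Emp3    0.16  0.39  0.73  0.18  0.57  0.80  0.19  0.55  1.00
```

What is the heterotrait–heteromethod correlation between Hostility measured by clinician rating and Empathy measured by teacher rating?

0.14

Different traits and methods: r(Hos1, Emp2) = 0.14.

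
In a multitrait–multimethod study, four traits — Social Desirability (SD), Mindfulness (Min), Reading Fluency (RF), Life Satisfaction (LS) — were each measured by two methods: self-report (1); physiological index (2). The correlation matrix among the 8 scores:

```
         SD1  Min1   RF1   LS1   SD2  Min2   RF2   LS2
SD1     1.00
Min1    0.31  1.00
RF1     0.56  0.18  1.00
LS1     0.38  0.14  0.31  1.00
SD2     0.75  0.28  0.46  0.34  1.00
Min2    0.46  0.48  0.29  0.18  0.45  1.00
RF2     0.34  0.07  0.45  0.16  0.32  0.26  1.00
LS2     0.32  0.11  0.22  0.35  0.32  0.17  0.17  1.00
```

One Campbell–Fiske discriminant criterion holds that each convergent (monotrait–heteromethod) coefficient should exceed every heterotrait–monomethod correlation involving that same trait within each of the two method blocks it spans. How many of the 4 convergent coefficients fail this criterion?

Each convergent coefficient versus the relevant comparison correlations:
SD (methods 1·2): 0.75 vs {0.31, 0.45, 0.56, 0.32, 0.38, 0.32} → pass.
Min (methods 1·2): 0.48 vs {0.31, 0.45, 0.18, 0.26, 0.14, 0.17} → pass.
RF (methods 1·2): 0.45 vs {0.56, 0.32, 0.18, 0.26, 0.31, 0.17} → fail.
LS (methods 1·2): 0.35 vs {0.38, 0.32, 0.14, 0.17, 0.31, 0.17} → fail.
2 of 4 fail.

2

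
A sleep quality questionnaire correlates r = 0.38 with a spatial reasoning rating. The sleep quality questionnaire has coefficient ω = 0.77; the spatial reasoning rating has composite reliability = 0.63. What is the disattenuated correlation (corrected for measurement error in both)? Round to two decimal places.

r_true = r_obs / √(r_xx · r_yy) = 0.38 / √(0.77 × 0.63) = 0.38 / √0.4851 = 0.38 / 0.6965 ≈ 0.55.

0.55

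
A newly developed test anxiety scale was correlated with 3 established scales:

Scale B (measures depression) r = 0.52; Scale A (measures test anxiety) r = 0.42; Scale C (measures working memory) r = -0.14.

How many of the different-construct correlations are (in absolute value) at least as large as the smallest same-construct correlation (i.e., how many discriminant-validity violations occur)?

1

Convergent (same construct = test anxiety): Scale A.
Smallest convergent = 0.42. Discriminant |r|: 0.52, 0.14; count ≥ 0.42 → 1.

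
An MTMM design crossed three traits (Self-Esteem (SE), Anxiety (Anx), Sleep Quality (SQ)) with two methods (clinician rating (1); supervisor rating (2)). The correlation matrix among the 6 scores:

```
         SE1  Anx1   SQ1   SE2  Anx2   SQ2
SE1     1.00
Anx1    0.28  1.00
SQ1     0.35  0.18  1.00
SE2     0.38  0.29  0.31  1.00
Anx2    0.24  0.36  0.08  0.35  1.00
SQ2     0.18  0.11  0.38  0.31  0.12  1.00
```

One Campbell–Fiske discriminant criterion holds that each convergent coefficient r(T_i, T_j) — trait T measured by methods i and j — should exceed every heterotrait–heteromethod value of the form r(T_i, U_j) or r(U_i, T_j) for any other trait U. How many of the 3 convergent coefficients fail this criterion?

0

Checking each validity diagonal entry against its comparison values:
SE (methods 1·2): 0.38 vs {0.24, 0.29, 0.18, 0.31} → pass.
Anx (methods 1·2): 0.36 vs {0.29, 0.24, 0.11, 0.08} → pass.
SQ (methods 1·2): 0.38 vs {0.31, 0.18, 0.08, 0.11} → pass.
0 of 3 fail.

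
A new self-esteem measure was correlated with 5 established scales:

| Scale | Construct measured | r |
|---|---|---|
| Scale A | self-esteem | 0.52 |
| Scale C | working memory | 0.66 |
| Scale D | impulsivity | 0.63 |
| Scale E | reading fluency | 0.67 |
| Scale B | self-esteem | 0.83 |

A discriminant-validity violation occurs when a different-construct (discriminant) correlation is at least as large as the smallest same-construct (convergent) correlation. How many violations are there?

Convergent (same construct = self-esteem): Scale A, Scale B.
Smallest convergent = 0.52. Discriminant values: 0.66, 0.63, 0.67; count ≥ 0.52 → 3.

3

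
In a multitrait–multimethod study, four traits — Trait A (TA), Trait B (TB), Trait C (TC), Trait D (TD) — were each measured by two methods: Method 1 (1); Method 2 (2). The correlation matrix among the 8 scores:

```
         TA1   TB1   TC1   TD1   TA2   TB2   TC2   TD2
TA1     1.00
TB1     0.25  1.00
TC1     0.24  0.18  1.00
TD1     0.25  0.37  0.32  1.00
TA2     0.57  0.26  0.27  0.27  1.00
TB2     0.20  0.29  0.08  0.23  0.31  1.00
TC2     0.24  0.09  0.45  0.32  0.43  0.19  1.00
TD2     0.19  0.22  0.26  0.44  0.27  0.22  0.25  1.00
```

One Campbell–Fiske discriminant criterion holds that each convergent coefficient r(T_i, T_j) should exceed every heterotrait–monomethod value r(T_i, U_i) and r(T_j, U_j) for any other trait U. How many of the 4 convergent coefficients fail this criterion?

Each convergent coefficient versus the relevant comparison correlations:
TA (methods 1·2): 0.57 vs {0.25, 0.31, 0.24, 0.43, 0.25, 0.27} → pass.
TB (methods 1·2): 0.29 vs {0.25, 0.31, 0.18, 0.19, 0.37, 0.22} → fail.
TC (methods 1·2): 0.45 vs {0.24, 0.43, 0.18, 0.19, 0.32, 0.25} → pass.
TD (methods 1·2): 0.44 vs {0.25, 0.27, 0.37, 0.22, 0.32, 0.25} → pass.
1 of 4 fail.

1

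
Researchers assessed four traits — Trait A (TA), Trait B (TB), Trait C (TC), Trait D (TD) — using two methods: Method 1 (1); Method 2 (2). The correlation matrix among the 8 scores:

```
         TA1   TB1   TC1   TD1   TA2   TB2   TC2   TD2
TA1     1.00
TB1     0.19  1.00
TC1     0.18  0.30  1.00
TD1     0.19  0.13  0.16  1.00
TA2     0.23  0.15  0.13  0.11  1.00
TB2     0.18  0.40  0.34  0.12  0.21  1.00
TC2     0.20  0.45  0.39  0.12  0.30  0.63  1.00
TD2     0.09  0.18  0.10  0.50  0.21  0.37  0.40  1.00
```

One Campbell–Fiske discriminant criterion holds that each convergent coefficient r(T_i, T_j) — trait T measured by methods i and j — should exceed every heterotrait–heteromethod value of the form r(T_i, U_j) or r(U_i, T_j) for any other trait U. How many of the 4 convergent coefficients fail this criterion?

Each convergent coefficient versus the relevant comparison correlations:
TA (methods 1·2): 0.23 vs {0.18, 0.15, 0.20, 0.13, 0.09, 0.11} → pass.
TB (methods 1·2): 0.40 vs {0.15, 0.18, 0.45, 0.34, 0.18, 0.12} → fail.
TC (methods 1·2): 0.39 vs {0.13, 0.20, 0.34, 0.45, 0.10, 0.12} → fail.
TD (methods 1·2): 0.50 vs {0.11, 0.09, 0.12, 0.18, 0.12, 0.10} → pass.
2 of 4 fail.

2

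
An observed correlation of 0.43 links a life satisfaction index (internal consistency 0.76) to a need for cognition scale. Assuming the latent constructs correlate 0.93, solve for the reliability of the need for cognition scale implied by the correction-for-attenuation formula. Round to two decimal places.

0.28

r_true = r_obs / √(r_xx · r_yy) ⇒ 0.93 = 0.43 / √(0.76 · r_yy).
√(0.76 · r_yy) = 0.43 / 0.93 = 0.4624; 0.76 · r_yy = 0.2138; r_yy = 0.2138 / 0.76 ≈ 0.28.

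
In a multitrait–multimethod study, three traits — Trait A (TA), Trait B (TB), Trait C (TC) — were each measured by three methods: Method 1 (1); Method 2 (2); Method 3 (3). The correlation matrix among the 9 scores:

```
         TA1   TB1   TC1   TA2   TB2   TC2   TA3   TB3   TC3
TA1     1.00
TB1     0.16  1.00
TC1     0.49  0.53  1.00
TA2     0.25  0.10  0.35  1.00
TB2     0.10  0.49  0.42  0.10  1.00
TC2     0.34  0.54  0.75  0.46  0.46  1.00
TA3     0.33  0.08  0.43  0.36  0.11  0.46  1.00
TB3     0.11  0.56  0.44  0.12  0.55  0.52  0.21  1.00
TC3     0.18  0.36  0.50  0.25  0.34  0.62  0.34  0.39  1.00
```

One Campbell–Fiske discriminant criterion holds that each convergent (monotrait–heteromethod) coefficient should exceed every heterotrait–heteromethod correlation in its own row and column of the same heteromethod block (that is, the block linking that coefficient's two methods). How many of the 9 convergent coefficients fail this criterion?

4

Checking each validity diagonal entry against its comparison values:
TA (methods 1·2): 0.25 vs {0.10, 0.10, 0.34, 0.35} → fail.
TA (methods 1·3): 0.33 vs {0.11, 0.08, 0.18, 0.43} → fail.
TA (methods 2·3): 0.36 vs {0.12, 0.11, 0.25, 0.46} → fail.
TB (methods 1·2): 0.49 vs {0.10, 0.10, 0.54, 0.42} → fail.
TB (methods 1·3): 0.56 vs {0.08, 0.11, 0.36, 0.44} → pass.
TB (methods 2·3): 0.55 vs {0.11, 0.12, 0.34, 0.52} → pass.
TC (methods 1·2): 0.75 vs {0.35, 0.34, 0.42, 0.54} → pass.
TC (methods 1·3): 0.50 vs {0.43, 0.18, 0.44, 0.36} → pass.
TC (methods 2·3): 0.62 vs {0.46, 0.25, 0.52, 0.34} → pass.
4 of 9 fail.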